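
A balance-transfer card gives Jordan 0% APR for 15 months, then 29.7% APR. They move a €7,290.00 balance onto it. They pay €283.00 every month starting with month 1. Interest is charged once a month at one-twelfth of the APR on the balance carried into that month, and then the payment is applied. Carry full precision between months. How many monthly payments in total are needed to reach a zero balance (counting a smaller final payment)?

28 payments

Promo months 1–15 at r₀ = 0%/12 = 0; months 16+ at r₁ = 29.7%/12 = 0.02475.
After month 15 (no interest yet): B = €7,290.00 − 15·€283.00 = €3,045.00.
Then at r₁ with €283.00/mo: n₂ = −ln(1 − r₁·B/P)/ln(1+r₁) ≈ 12.67 → 13 more payments.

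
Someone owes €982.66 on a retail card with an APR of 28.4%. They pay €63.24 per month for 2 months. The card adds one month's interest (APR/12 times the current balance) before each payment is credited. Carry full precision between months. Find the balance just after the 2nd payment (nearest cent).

€901.75

Monthly rate r = 28.4%/12 = 2.36667% = 0.0236667.
Each month: B ← B·(1+r) − €63.24.
Month 1: interest €23.26; balance after payment €942.68.
Month 2: interest €22.31; balance after payment €901.75.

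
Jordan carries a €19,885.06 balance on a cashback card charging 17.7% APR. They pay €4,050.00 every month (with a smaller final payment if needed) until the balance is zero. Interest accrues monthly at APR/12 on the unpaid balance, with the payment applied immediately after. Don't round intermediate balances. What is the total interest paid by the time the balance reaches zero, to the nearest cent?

Monthly rate r = 17.7%/12 = 1.475% = 0.01475.
Payoff takes n = ⌈−ln(1 − rB₀/P)/ln(1+r)⌉ = ⌈5.134⌉ = 6 payments; the last is €547.19.
Total paid = 5·€4,050.00 + €547.19 = €20,797.19.
Total interest = total paid − principal = €20,797.19 − €19,885.06 = €912.13.

€912.13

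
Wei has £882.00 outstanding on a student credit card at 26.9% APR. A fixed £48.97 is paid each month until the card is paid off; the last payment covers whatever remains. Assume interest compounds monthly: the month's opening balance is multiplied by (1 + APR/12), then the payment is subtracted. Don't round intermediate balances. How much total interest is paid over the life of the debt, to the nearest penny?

Monthly rate r = 26.9%/12 = 2.24167% = 0.0224167.
Payoff takes n = ⌈−ln(1 − rB₀/P)/ln(1+r)⌉ = ⌈23.325⌉ = 24 payments; the last is £16.03.
Total paid = 23·£48.97 + £16.03 = £1,142.34.
Total interest = total paid − principal = £1,142.34 − £882.00 = £260.34.

£260.34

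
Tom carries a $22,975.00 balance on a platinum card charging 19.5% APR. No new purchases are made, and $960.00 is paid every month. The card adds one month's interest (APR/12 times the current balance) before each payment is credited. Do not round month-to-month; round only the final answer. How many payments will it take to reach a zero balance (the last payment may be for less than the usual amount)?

31 months

Monthly rate r = 19.5%/12 = 1.625% = 0.01625.
Recurrence: B ← B·(1+r) − $960.00.
Month 1: interest $373.34; balance after payment $22,388.34.
Month 2: interest $363.81; balance after payment $21,792.15.
Closed form: n = −ln(1 − rB₀/P)/ln(1+r) = −ln(0.6111)/ln(1.01625) ≈ 30.553, so the balance reaches zero during payment 31.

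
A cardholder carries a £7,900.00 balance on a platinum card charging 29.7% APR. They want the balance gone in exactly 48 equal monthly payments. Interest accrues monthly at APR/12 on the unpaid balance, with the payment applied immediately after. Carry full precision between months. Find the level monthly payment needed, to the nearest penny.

£283.07

Monthly rate r = 29.7%/12 = 2.475% = 0.02475.
Level-payment amortization: P = B₀·r / (1 − (1+r)^(−n)) = 7900.00·0.02475 / (1 − 1.02475^(−48)).
Denominator 1 − (1+r)^(−48) = 0.690728782.
P = 195.525 / 0.690728782 ≈ 283.07.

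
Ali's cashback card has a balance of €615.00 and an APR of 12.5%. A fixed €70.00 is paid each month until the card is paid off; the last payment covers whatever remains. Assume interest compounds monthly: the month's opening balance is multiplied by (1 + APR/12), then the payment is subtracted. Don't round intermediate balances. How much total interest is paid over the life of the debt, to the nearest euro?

Monthly rate r = 12.5%/12 = 1.04167% = 0.0104167.
Payoff takes n = ⌈−ln(1 − rB₀/P)/ln(1+r)⌉ = ⌈9.262⌉ = 10 payments; the last is €18.41.
Total paid = 9·€70.00 + €18.41 = €648.41.
Total interest = total paid − principal = €648.41 − €615.00 = €33.41.

€33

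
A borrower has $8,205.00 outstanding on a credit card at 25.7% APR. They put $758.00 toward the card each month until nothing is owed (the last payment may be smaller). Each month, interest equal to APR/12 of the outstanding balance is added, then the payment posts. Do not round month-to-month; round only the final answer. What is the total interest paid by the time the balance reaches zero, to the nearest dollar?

Monthly rate r = 25.7%/12 = 2.14167% = 0.0214167.
Payoff takes n = ⌈−ln(1 − rB₀/P)/ln(1+r)⌉ = ⌈12.446⌉ = 13 payments; the last is $340.08.
Total paid = 12·$758.00 + $340.08 = $9,436.08.
Total interest = total paid − principal = $9,436.08 − $8,205.00 = $1,231.08.

$1,231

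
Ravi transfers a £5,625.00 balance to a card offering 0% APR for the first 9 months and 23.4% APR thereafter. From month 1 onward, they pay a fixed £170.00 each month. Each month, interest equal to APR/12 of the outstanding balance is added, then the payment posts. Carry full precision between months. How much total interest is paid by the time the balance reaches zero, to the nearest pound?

Promo months 1–9 at r₀ = 0%/12 = 0; months 10+ at r₁ = 23.4%/12 = 0.0195.
After month 9 (no interest yet): B = £5,625.00 − 9·£170.00 = £4,095.00.
Then at r₁ with £170.00/mo: n₂ = −ln(1 − r₁·B/P)/ln(1+r₁) ≈ 32.85 → 33 more payments.
Total paid = 41·£170.00 + £144.20 = £7,114.20; interest = £7,114.20 − £5,625.00 = £1,489.20.

£1,489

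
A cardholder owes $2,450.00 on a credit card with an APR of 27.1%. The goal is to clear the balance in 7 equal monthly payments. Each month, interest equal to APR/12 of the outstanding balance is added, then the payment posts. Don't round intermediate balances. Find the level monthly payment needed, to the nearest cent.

Monthly rate r = 27.1%/12 = 2.25833% = 0.0225833.
Level-payment amortization: P = B₀·r / (1 − (1+r)^(−n)) = 2450.00·0.0225833 / (1 − 1.02258^(−7)).
Denominator 1 − (1+r)^(−7) = 0.144718596.
P = 55.3292 / 0.144718596 ≈ 382.32.

$382.32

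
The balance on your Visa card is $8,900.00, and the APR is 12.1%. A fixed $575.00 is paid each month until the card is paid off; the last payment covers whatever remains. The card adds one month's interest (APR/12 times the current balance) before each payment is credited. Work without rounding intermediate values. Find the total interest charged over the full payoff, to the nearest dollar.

Monthly rate r = 12.1%/12 = 1.00833% = 0.0100833.
Payoff takes n = ⌈−ln(1 − rB₀/P)/ln(1+r)⌉ = ⌈16.913⌉ = 17 payments; the last is $525.39.
Total paid = 16·$575.00 + $525.39 = $9,725.39.
Total interest = total paid − principal = $9,725.39 − $8,900.00 = $825.39.

$825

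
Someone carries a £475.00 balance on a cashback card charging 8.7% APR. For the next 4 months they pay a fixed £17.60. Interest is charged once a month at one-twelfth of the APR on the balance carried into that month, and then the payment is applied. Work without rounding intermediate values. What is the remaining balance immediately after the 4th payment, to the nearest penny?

Monthly rate r = 8.7%/12 = 0.725% = 0.00725.
Each month: B ← B·(1+r) − £17.60.
Month 1: interest £3.44; balance after payment £460.84.
Month 2: interest £3.34; balance after payment £446.58.
Month 3: interest £3.24; balance after payment £432.22.
Month 4: interest £3.13; balance after payment £417.76.

£417.76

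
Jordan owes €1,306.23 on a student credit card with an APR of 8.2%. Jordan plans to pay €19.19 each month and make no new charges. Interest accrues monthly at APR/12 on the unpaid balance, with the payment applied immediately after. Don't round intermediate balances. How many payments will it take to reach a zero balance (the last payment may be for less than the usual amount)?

92 months

Monthly rate r = 8.2%/12 = 0.683333% = 0.00683333.
Recurrence: B ← B·(1+r) − €19.19.
Month 1: interest €8.93; balance after payment €1,295.97.
Month 2: interest €8.86; balance after payment €1,285.63.
Closed form: n = −ln(1 − rB₀/P)/ln(1+r) = −ln(0.53487)/ln(1.00683) ≈ 91.884, so the balance reaches zero during payment 92.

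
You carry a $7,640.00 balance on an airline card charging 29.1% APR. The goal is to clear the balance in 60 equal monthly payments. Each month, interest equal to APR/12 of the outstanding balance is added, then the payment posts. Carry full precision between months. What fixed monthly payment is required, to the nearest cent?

$242.97

Monthly rate r = 29.1%/12 = 2.425% = 0.02425.
Level-payment amortization: P = B₀·r / (1 − (1+r)^(−n)) = 7640.00·0.02425 / (1 − 1.02425^(−60)).
Denominator 1 − (1+r)^(−60) = 0.762512015.
P = 185.27 / 0.762512015 ≈ 242.97.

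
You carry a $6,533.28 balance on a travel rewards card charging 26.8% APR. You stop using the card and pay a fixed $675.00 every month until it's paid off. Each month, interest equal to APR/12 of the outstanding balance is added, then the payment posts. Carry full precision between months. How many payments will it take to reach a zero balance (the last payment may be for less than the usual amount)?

Monthly rate r = 26.8%/12 = 2.23333% = 0.0223333.
Recurrence: B ← B·(1+r) − $675.00.
Month 1: interest $145.91; balance after payment $6,004.19.
Month 2: interest $134.09; balance after payment $5,463.28.
Closed form: n = −ln(1 − rB₀/P)/ln(1+r) = −ln(0.78384)/ln(1.02233) ≈ 11.027, so the balance reaches zero during payment 12.

12 months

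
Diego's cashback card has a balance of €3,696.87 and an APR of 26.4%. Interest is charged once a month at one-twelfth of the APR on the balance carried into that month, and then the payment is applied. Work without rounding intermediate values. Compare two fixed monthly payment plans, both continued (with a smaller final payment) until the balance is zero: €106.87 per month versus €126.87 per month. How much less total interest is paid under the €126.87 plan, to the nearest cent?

Monthly rate r = 26.4%/12 = 2.2% = 0.022.
At €106.87/mo: n = ⌈−ln(1 − rB₀/P)/ln(1+r)⌉ = 66 payments (last €83.27); total interest = total paid − €3,696.87 = €3,332.95.
At €126.87/mo: 48 payments (last €10.64); total interest €2,276.66.
Interest saved = €3,332.95 − €2,276.66 = €1,056.29.

€1,056.29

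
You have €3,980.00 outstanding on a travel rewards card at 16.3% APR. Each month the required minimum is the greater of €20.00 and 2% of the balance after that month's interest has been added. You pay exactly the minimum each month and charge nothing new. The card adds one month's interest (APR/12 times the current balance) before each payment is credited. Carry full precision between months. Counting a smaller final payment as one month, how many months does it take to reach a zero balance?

Monthly rate r = 16.3%/12 = 1.35833% = 0.0135833.
While 2% of the post-interest balance exceeds €20.00, each month B ← (B·(1+r))·(1 − 0.02), i.e. B shrinks by the factor (1+r)·0.98 = 0.99331.
This holds for months 1–208. Entering month 209 the balance is €985.54; 2% of the post-interest balance is now below €20.00, so the flat €20.00 minimum applies from here.
From month 209 a fixed €20.00 at rate r clears €985.54 in 83 more payments. Total: 208 + 83 = 291 months.

291 months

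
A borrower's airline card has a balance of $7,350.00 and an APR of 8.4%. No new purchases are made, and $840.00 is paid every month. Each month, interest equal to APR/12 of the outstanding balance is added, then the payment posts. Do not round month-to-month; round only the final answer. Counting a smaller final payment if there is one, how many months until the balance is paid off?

Monthly rate r = 8.4%/12 = 0.7% = 0.007.
Recurrence: B ← B·(1+r) − $840.00.
Month 1: interest $51.45; balance after payment $6,561.45.
Month 2: interest $45.93; balance after payment $5,767.38.
Closed form: n = −ln(1 − rB₀/P)/ln(1+r) = −ln(0.93875)/ln(1.007) ≈ 9.061, so the balance reaches zero during payment 10.

10 months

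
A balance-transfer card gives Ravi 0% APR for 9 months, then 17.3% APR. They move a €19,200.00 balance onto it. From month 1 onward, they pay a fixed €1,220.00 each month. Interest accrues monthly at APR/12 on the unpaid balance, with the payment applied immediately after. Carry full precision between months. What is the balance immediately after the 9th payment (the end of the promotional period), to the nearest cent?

Promo months 1–9 at r₀ = 0%/12 = 0; months 10+ at r₁ = 17.3%/12 = 0.0144167.
After month 9 (no interest yet): B = €19,200.00 − 9·€1,220.00 = €8,220.00.

€8,220.00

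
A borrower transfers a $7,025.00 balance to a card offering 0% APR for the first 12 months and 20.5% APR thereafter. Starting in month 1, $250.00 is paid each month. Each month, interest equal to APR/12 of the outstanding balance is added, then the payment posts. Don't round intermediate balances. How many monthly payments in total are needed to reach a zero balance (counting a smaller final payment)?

31 payments

Promo months 1–12 at r₀ = 0%/12 = 0; months 13+ at r₁ = 20.5%/12 = 0.0170833.
After month 12 (no interest yet): B = $7,025.00 − 12·$250.00 = $4,025.00.
Then at r₁ with $250.00/mo: n₂ = −ln(1 − r₁·B/P)/ln(1+r₁) ≈ 18.99 → 19 more payments.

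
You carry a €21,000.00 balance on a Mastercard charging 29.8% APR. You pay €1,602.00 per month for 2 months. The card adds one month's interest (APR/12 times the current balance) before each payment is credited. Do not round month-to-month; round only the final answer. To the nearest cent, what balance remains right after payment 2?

€18,812.17

Monthly rate r = 29.8%/12 = 2.48333% = 0.0248333.
Each month: B ← B·(1+r) − €1,602.00.
Month 1: interest €521.50; balance after payment €19,919.50.
Month 2: interest €494.67; balance after payment €18,812.17.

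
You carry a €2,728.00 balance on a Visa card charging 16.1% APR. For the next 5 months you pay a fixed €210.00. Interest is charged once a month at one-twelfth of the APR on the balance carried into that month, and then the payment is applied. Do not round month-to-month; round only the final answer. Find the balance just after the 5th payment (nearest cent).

Monthly rate r = 16.1%/12 = 1.34167% = 0.0134167.
Each month: B ← B·(1+r) − €210.00.
Month 1: interest €36.60; balance after payment €2,554.60.
Month 2: interest €34.27; balance after payment €2,378.87.
Month 3: interest €31.92; balance after payment €2,200.79.
Month 4: interest €29.53; balance after payment €2,020.32.
Month 5: interest €27.11; balance after payment €1,837.42.

€1,837.42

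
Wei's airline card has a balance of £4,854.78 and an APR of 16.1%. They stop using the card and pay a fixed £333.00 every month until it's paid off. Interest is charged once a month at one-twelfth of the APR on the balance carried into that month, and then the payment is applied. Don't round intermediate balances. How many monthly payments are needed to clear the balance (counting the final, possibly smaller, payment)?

Monthly rate r = 16.1%/12 = 1.34167% = 0.0134167.
Recurrence: B ← B·(1+r) − £333.00.
Month 1: interest £65.13; balance after payment £4,586.91.
Month 2: interest £61.54; balance after payment £4,315.46.
Closed form: n = −ln(1 − rB₀/P)/ln(1+r) = −ln(0.8044)/ln(1.01342) ≈ 16.332, so the balance reaches zero during payment 17.

17 payments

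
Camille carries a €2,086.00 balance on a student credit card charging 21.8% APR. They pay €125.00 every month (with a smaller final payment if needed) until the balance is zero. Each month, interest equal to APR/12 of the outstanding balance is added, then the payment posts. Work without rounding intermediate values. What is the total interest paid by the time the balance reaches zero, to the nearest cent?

€421.94

Monthly rate r = 21.8%/12 = 1.81667% = 0.0181667.
Payoff takes n = ⌈−ln(1 − rB₀/P)/ln(1+r)⌉ = ⌈20.063⌉ = 21 payments; the last is €7.94.
Total paid = 20·€125.00 + €7.94 = €2,507.94.
Total interest = total paid − principal = €2,507.94 − €2,086.00 = €421.94.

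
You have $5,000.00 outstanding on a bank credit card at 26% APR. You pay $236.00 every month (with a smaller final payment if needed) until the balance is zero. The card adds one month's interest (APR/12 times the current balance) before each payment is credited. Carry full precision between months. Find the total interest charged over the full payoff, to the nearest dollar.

Monthly rate r = 26%/12 = 2.16667% = 0.0216667.
Payoff takes n = ⌈−ln(1 − rB₀/P)/ln(1+r)⌉ = ⌈28.663⌉ = 29 payments; the last is $157.14.
Total paid = 28·$236.00 + $157.14 = $6,765.14.
Total interest = total paid − principal = $6,765.14 − $5,000.00 = $1,765.14.

$1,765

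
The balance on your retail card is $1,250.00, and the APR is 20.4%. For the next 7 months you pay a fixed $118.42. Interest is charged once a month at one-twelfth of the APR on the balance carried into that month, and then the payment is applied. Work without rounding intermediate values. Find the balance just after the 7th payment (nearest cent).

$534.12

Monthly rate r = 20.4%/12 = 1.7% = 0.017.
Each month: B ← B·(1+r) − $118.42.
Month 1: interest $21.25; balance after payment $1,152.83.
Month 2: interest $19.60; balance after payment $1,054.01.
Month 3: interest $17.92; balance after payment $953.51.
Month 4: interest $16.21; balance after payment $851.30.
Month 5: interest $14.47; balance after payment $747.35.
Month 6: interest $12.70; balance after payment $641.63.
Month 7: interest $10.91; balance after payment $534.12.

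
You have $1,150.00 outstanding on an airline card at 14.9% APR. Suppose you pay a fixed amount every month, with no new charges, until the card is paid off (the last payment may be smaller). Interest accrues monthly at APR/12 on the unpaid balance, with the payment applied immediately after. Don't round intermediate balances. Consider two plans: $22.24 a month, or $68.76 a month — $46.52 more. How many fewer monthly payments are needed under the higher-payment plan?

65 fewer payments

Monthly rate r = 14.9%/12 = 1.24167% = 0.0124167.
At $22.24/mo: n = ⌈−ln(1 − rB₀/P)/ln(1+r)⌉ = 84 payments (last $5.65); total interest = total paid − $1,150.00 = $701.57.
At $68.76/mo: 19 payments (last $59.39); total interest $147.07.
Payments saved = 84 − 19 = 65.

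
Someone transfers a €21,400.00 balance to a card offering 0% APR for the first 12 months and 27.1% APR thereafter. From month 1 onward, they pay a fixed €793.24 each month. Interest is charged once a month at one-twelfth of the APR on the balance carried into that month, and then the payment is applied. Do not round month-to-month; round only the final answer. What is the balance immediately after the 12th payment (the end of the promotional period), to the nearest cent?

Promo months 1–12 at r₀ = 0%/12 = 0; months 13+ at r₁ = 27.1%/12 = 0.0225833.
After month 12 (no interest yet): B = €21,400.00 − 12·€793.24 = €11,881.12.

€11,881.12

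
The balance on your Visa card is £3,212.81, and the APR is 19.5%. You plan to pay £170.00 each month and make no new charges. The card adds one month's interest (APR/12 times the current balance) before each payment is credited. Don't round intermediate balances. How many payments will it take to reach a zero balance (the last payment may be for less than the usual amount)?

Monthly rate r = 19.5%/12 = 1.625% = 0.01625.
Recurrence: B ← B·(1+r) − £170.00.
Month 1: interest £52.21; balance after payment £3,095.02.
Month 2: interest £50.29; balance after payment £2,975.31.
Closed form: n = −ln(1 − rB₀/P)/ln(1+r) = −ln(0.69289)/ln(1.01625) ≈ 22.760, so the balance reaches zero during payment 23.

23 payments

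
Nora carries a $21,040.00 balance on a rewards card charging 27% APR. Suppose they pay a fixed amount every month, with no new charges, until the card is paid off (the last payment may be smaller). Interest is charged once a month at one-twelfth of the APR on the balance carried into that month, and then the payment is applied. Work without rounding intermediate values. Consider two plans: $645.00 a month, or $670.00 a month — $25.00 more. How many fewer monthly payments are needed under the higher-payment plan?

Monthly rate r = 27%/12 = 2.25% = 0.0225.
At $645.00/mo: n = ⌈−ln(1 − rB₀/P)/ln(1+r)⌉ = 60 payments (last $329.31); total interest = total paid − $21,040.00 = $17,344.31.
At $670.00/mo: 56 payments (last $70.65); total interest $15,880.65.
Payments saved = 60 − 56 = 4.

4 fewer payments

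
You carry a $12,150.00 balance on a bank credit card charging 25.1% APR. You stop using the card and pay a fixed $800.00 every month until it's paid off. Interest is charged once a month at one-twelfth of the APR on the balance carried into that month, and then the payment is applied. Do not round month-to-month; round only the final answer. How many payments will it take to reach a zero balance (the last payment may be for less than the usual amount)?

Monthly rate r = 25.1%/12 = 2.09167% = 0.0209167.
Recurrence: B ← B·(1+r) − $800.00.
Month 1: interest $254.14; balance after payment $11,604.14.
Month 2: interest $242.72; balance after payment $11,046.86.
Closed form: n = −ln(1 − rB₀/P)/ln(1+r) = −ln(0.68233)/ln(1.02092) ≈ 18.465, so the balance reaches zero during payment 19.

19 payments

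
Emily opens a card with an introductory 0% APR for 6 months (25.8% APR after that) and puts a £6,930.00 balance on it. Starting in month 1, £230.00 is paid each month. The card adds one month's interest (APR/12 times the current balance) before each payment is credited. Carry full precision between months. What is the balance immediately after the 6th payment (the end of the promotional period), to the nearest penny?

£5,550.00

Promo months 1–6 at r₀ = 0%/12 = 0; months 7+ at r₁ = 25.8%/12 = 0.0215.
After month 6 (no interest yet): B = £6,930.00 − 6·£230.00 = £5,550.00.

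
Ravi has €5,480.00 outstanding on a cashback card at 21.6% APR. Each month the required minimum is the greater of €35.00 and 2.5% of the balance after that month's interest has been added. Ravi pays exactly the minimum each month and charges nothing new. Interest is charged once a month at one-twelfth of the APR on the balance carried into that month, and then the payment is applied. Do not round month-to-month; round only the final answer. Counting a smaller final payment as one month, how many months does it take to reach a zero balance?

Monthly rate r = 21.6%/12 = 1.8% = 0.018.
While 2.5% of the post-interest balance exceeds €35.00, each month B ← (B·(1+r))·(1 − 0.025), i.e. B shrinks by the factor (1+r)·0.975 = 0.99255.
This holds for months 1–185. Entering month 186 the balance is €1,373.96; 2.5% of the post-interest balance is now below €35.00, so the flat €35.00 minimum applies from here.
From month 186 a fixed €35.00 at rate r clears €1,373.96 in 69 more payments. Total: 185 + 69 = 254 months.

254 months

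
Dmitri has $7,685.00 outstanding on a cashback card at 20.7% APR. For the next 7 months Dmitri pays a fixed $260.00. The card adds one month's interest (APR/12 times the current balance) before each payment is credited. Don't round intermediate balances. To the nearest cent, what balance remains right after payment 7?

Monthly rate r = 20.7%/12 = 1.725% = 0.01725.
Each month: B ← B·(1+r) − $260.00.
Month 1: interest $132.57; balance after payment $7,557.57.
Month 2: interest $130.37; balance after payment $7,427.93.
Month 3: interest $128.13; balance after payment $7,296.07.
Month 4: interest $125.86; balance after payment $7,161.92.
Month 5: interest $123.54; balance after payment $7,025.47.
Month 6: interest $121.19; balance after payment $6,886.66.
Month 7: interest $118.79; balance after payment $6,745.45.

$6,745.45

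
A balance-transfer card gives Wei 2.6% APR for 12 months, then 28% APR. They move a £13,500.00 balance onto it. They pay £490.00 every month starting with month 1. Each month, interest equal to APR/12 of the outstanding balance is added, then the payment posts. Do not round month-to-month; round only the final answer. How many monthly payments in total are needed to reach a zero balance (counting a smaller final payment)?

33 months

Promo months 1–12 at r₀ = 2.6%/12 = 0.00216667; months 13+ at r₁ = 28%/12 = 0.0233333.
After month 12: iterate B ← B·(1+r₀) − £490.00 for 12 months → £7,904.63.
Then at r₁ with £490.00/mo: n₂ = −ln(1 − r₁·B/P)/ln(1+r₁) ≈ 20.48 → 21 more payments.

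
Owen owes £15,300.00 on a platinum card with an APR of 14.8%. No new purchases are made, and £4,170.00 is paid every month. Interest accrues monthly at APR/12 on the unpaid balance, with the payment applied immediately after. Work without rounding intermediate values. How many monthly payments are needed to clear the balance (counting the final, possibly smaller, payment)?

Monthly rate r = 14.8%/12 = 1.23333% = 0.0123333.
Recurrence: B ← B·(1+r) − £4,170.00.
Month 1: interest £188.70; balance after payment £11,318.70.
Month 2: interest £139.60; balance after payment £7,288.30.
Month 3: interest £89.89; balance after payment £3,208.19.
Month 4: interest £39.57; balance after payment £0.00.

4 months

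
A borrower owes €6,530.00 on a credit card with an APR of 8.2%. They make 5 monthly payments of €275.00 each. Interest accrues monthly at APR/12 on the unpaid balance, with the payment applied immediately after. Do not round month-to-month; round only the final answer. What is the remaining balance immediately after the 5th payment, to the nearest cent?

Monthly rate r = 8.2%/12 = 0.683333% = 0.00683333.
Each month: B ← B·(1+r) − €275.00.
Month 1: interest €44.62; balance after payment €6,299.62.
Month 2: interest €43.05; balance after payment €6,067.67.
Month 3: interest €41.46; balance after payment €5,834.13.
Month 4: interest €39.87; balance after payment €5,599.00.
Month 5: interest €38.26; balance after payment €5,362.26.

€5,362.26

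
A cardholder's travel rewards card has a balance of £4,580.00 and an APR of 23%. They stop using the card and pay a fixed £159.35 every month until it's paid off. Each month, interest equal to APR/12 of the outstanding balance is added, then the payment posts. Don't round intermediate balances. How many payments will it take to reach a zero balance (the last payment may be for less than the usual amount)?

43 months

Monthly rate r = 23%/12 = 1.91667% = 0.0191667.
Recurrence: B ← B·(1+r) − £159.35.
Month 1: interest £87.78; balance after payment £4,508.43.
Month 2: interest £86.41; balance after payment £4,435.49.
Closed form: n = −ln(1 − rB₀/P)/ln(1+r) = −ln(0.44912)/ln(1.01917) ≈ 42.163, so the balance reaches zero during payment 43.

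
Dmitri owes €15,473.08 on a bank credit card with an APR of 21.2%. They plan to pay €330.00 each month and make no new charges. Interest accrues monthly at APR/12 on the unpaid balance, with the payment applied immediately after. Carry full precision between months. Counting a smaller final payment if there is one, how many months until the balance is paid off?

101 payments

Monthly rate r = 21.2%/12 = 1.76667% = 0.0176667.
Recurrence: B ← B·(1+r) − €330.00.
Month 1: interest €273.36; balance after payment €15,416.44.
Month 2: interest €272.36; balance after payment €15,358.79.
Closed form: n = −ln(1 − rB₀/P)/ln(1+r) = −ln(0.17164)/ln(1.01767) ≈ 100.634, so the balance reaches zero during payment 101.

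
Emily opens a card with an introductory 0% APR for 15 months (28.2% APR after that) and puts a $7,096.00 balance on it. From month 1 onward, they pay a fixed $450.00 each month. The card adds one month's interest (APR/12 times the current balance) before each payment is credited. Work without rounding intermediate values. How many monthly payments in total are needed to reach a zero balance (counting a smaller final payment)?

Promo months 1–15 at r₀ = 0%/12 = 0; months 16+ at r₁ = 28.2%/12 = 0.0235.
After month 15 (no interest yet): B = $7,096.00 − 15·$450.00 = $346.00.
Then at r₁ with $450.00/mo: n₂ = −ln(1 − r₁·B/P)/ln(1+r₁) ≈ 0.79 → 1 more payments.

16 payments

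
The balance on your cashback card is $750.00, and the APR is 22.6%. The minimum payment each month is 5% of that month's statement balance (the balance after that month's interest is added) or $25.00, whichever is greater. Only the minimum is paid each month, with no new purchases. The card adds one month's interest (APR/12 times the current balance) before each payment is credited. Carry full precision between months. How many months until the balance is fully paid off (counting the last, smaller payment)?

38 months

Monthly rate r = 22.6%/12 = 1.88333% = 0.0188333.
While 5% of the post-interest balance exceeds $25.00, each month B ← (B·(1+r))·(1 − 0.05), i.e. B shrinks by the factor (1+r)·0.95 = 0.96789.
This holds for months 1–13. Entering month 14 the balance is $490.69; 5% of the post-interest balance is now below $25.00, so the flat $25.00 minimum applies from here.
From month 14 a fixed $25.00 at rate r clears $490.69 in 25 more payments. Total: 13 + 25 = 38 months.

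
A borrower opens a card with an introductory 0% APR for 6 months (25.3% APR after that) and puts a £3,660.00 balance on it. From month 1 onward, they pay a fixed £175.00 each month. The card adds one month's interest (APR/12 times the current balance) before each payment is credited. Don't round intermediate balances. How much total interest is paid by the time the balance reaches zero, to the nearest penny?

£556.67

Promo months 1–6 at r₀ = 0%/12 = 0; months 7+ at r₁ = 25.3%/12 = 0.0210833.
After month 6 (no interest yet): B = £3,660.00 − 6·£175.00 = £2,610.00.
Then at r₁ with £175.00/mo: n₂ = −ln(1 − r₁·B/P)/ln(1+r₁) ≈ 18.09 → 19 more payments.
Total paid = 24·£175.00 + £16.67 = £4,216.67; interest = £4,216.67 − £3,660.00 = £556.67.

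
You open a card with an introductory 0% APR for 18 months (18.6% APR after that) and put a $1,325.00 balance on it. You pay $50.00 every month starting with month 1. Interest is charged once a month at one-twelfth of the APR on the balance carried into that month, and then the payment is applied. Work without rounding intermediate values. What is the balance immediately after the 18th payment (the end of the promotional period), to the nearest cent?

$425.00

Promo months 1–18 at r₀ = 0%/12 = 0; months 19+ at r₁ = 18.6%/12 = 0.0155.
After month 18 (no interest yet): B = $1,325.00 − 18·$50.00 = $425.00.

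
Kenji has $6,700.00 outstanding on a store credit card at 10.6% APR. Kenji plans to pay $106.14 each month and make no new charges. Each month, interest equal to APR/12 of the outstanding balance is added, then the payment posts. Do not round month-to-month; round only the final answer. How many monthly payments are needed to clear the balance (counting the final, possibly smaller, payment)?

93 payments

Monthly rate r = 10.6%/12 = 0.883333% = 0.00883333.
Recurrence: B ← B·(1+r) − $106.14.
Month 1: interest $59.18; balance after payment $6,653.04.
Month 2: interest $58.77; balance after payment $6,605.67.
Closed form: n = −ln(1 − rB₀/P)/ln(1+r) = −ln(0.4424)/ln(1.00883) ≈ 92.732, so the balance reaches zero during payment 93.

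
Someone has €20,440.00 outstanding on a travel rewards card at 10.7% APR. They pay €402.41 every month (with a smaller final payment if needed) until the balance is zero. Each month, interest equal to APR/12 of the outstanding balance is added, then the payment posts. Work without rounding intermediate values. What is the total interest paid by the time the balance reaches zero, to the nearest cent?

€6,901.36

Monthly rate r = 10.7%/12 = 0.891667% = 0.00891667.
Payoff takes n = ⌈−ln(1 − rB₀/P)/ln(1+r)⌉ = ⌈67.944⌉ = 68 payments; the last is €379.89.
Total paid = 67·€402.41 + €379.89 = €27,341.36.
Total interest = total paid − principal = €27,341.36 − €20,440.00 = €6,901.36.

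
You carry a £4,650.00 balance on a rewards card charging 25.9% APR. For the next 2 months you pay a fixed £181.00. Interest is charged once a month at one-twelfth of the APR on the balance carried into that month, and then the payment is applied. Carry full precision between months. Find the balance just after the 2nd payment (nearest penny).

Monthly rate r = 25.9%/12 = 2.15833% = 0.0215833.
Each month: B ← B·(1+r) − £181.00.
Month 1: interest £100.36; balance after payment £4,569.36.
Month 2: interest £98.62; balance after payment £4,486.98.

£4,486.98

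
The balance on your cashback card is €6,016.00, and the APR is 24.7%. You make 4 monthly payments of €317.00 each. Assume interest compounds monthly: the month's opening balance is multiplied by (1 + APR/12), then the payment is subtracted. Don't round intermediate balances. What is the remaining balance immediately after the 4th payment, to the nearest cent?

€5,219.13

Monthly rate r = 24.7%/12 = 2.05833% = 0.0205833.
Each month: B ← B·(1+r) − €317.00.
Month 1: interest €123.83; balance after payment €5,822.83.
Month 2: interest €119.85; balance after payment €5,625.68.
Month 3: interest €115.80; balance after payment €5,424.48.
Month 4: interest €111.65; balance after payment €5,219.13.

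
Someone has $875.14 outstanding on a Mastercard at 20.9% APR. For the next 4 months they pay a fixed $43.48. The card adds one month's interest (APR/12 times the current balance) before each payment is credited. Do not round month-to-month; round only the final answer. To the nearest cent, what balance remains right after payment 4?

Monthly rate r = 20.9%/12 = 1.74167% = 0.0174167.
Each month: B ← B·(1+r) − $43.48.
Month 1: interest $15.24; balance after payment $846.90.
Month 2: interest $14.75; balance after payment $818.17.
Month 3: interest $14.25; balance after payment $788.94.
Month 4: interest $13.74; balance after payment $759.20.

$759.20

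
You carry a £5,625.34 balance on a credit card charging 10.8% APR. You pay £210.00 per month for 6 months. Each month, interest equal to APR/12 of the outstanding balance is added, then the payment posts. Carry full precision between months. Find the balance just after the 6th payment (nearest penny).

£4,647.33

Monthly rate r = 10.8%/12 = 0.9% = 0.009.
Each month: B ← B·(1+r) − £210.00.
Month 1: interest £50.63; balance after payment £5,465.97.
Month 2: interest £49.19; balance after payment £5,305.16.
Month 3: interest £47.75; balance after payment £5,142.91.
Month 4: interest £46.29; balance after payment £4,979.19.
Month 5: interest £44.81; balance after payment £4,814.01.
Month 6: interest £43.33; balance after payment £4,647.33.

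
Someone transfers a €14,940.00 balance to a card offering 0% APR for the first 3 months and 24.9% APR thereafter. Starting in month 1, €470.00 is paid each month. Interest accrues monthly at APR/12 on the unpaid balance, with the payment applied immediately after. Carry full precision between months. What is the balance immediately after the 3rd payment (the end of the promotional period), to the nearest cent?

€13,530.00

Promo months 1–3 at r₀ = 0%/12 = 0; months 4+ at r₁ = 24.9%/12 = 0.02075.
After month 3 (no interest yet): B = €14,940.00 − 3·€470.00 = €13,530.00.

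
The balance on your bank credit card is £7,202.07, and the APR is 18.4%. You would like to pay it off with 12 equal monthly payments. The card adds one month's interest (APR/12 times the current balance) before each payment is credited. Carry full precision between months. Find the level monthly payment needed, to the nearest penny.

Monthly rate r = 18.4%/12 = 1.53333% = 0.0153333.
Level-payment amortization: P = B₀·r / (1 − (1+r)^(−n)) = 7202.07·0.0153333 / (1 − 1.01533^(−12)).
Denominator 1 − (1+r)^(−12) = 0.166901661.
P = 110.432 / 0.166901661 ≈ 661.66.

£661.66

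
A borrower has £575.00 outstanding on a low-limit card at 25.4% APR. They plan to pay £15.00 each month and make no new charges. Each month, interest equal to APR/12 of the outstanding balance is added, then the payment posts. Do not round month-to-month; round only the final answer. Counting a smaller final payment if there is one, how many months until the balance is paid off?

80 months

Monthly rate r = 25.4%/12 = 2.11667% = 0.0211667.
Recurrence: B ← B·(1+r) − £15.00.
Month 1: interest £12.17; balance after payment £572.17.
Month 2: interest £12.11; balance after payment £569.28.
Closed form: n = −ln(1 − rB₀/P)/ln(1+r) = −ln(0.18861)/ln(1.02117) ≈ 79.637, so the balance reaches zero during payment 80.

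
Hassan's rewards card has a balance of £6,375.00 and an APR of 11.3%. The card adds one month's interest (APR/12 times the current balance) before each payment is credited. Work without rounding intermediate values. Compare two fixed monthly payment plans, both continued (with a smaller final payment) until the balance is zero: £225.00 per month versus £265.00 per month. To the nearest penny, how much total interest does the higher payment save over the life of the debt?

£187.19

Monthly rate r = 11.3%/12 = 0.941667% = 0.00941667.
At £225.00/mo: n = ⌈−ln(1 − rB₀/P)/ln(1+r)⌉ = 34 payments (last £25.27); total interest = total paid − £6,375.00 = £1,075.27.
At £265.00/mo: 28 payments (last £108.08); total interest £888.08.
Interest saved = £1,075.27 − £888.08 = £187.19.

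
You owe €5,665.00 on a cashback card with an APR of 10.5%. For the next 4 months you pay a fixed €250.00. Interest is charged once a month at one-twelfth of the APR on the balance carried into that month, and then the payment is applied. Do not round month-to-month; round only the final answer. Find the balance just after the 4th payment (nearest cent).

€4,852.69

Monthly rate r = 10.5%/12 = 0.875% = 0.00875.
Each month: B ← B·(1+r) − €250.00.
Month 1: interest €49.57; balance after payment €5,464.57.
Month 2: interest €47.81; balance after payment €5,262.38.
Month 3: interest €46.05; balance after payment €5,058.43.
Month 4: interest €44.26; balance after payment €4,852.69.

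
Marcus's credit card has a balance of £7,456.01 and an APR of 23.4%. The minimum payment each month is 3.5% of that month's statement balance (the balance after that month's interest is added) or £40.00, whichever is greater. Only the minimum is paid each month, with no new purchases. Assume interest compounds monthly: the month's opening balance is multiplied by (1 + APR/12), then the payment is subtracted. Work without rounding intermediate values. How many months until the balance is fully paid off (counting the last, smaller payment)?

158 months

Monthly rate r = 23.4%/12 = 1.95% = 0.0195.
While 3.5% of the post-interest balance exceeds £40.00, each month B ← (B·(1+r))·(1 − 0.035), i.e. B shrinks by the factor (1+r)·0.965 = 0.98382.
This holds for months 1–117. Entering month 118 the balance is £1,105.37; 3.5% of the post-interest balance is now below £40.00, so the flat £40.00 minimum applies from here.
From month 118 a fixed £40.00 at rate r clears £1,105.37 in 41 more payments. Total: 117 + 41 = 158 months.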